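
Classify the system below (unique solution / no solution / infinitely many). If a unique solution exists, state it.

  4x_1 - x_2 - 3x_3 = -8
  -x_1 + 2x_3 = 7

infinitely many solutions

Row-reduce:
R1 ← R1 / (4).
R2 ← R2 + 1·R1.
R2 ← R2 / (-1/4).
R1 ← R1 + 1/4·R2.
Rank is 2 with 3 unknowns, leaving x_3 free.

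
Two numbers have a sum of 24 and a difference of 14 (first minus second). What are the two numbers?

first number: 19, second number: 5

Let x = first number, y = second number.
  x + y = 24
  x - y = 14
From equation 1: x = 24 − y.
Substitute into equation 2 and solve: y = 5.
Then x = 19.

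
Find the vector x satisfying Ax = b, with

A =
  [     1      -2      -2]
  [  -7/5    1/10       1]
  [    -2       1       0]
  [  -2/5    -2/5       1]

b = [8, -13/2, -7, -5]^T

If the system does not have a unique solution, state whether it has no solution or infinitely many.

no solution

Row-reduce:
R2 ← R2 + 7/5·R1.
R3 ← R3 + 2·R1.
R4 ← R4 + 2/5·R1.
R2 ← R2 / (-27/10).
R1 ← R1 + 2·R2.
R3 ← R3 + 3·R2.
R4 ← R4 + 6/5·R2.
R3 ← R3 / (-2).
R1 ← R1 + 2/3·R3.
R2 ← R2 − 2/3·R3.
R4 ← R4 − 1·R3.
Row 4 reduces to 0 = -2, a contradiction. The system is inconsistent.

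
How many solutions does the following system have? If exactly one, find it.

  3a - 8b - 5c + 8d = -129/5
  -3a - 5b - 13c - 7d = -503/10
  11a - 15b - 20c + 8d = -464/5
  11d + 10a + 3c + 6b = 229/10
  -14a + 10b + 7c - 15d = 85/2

Row-reduce the augmented matrix:
R1 ← R1 / (3).
R2 ← R2 + 3·R1.
R3 ← R3 − 11·R1.
R4 ← R4 − 10·R1.
R5 ← R5 + 14·R1.
R2 ← R2 / (-13).
R1 ← R1 + 8/3·R2.
R3 ← R3 − 43/3·R2.
R4 ← R4 − 98/3·R2.
R5 ← R5 + 82/3·R2.
R3 ← R3 / (-839/39).
R1 ← R1 − 79/39·R3.
R2 ← R2 − 18/13·R3.
R4 ← R4 + 997/39·R3.
R5 ← R5 − 839/39·R3.
R4 ← R4 / (9134/839).
R1 ← R1 − 467/839·R4.
R2 ← R2 + 1157/839·R4.
R3 ← R3 − 789/839·R4.
R5 reduces to 0 = 0, so the extra equation is consistent.
Reading off the reduced rows gives a = -3/2, b = 5/2, c = 5/2, d = 7/5.

a = -3/2, b = 5/2, c = 5/2, d = 7/5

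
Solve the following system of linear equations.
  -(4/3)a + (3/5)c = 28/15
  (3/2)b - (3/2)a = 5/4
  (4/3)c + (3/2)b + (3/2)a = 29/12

Row-reduce the augmented matrix:
R1 ← R1 / (-4/3).
R2 ← R2 + 3/2·R1.
R3 ← R3 − 3/2·R1.
R2 ← R2 / (3/2).
R3 ← R3 − 3/2·R2.
R3 ← R3 / (161/60).
R1 ← R1 + 9/20·R3.
R2 ← R2 + 9/20·R3.
Reading off the reduced rows gives a = -1/2, b = 1/3, c = 2.

a = -1/2, b = 1/3, c = 2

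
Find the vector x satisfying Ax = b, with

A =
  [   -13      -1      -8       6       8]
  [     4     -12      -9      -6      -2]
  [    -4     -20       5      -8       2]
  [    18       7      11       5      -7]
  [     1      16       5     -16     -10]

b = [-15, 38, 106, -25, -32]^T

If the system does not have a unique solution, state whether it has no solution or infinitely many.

Row-reduce the augmented matrix:
R1 ← R1 / (-13).
R2 ← R2 − 4·R1.
R3 ← R3 + 4·R1.
R4 ← R4 − 18·R1.
R5 ← R5 − 1·R1.
R2 ← R2 / (-160/13).
R1 ← R1 − 1/13·R2.
R3 ← R3 + 256/13·R2.
R4 ← R4 − 73/13·R2.
R5 ← R5 − 207/13·R2.
R3 ← R3 / (129/5).
R1 ← R1 − 87/160·R3.
R2 ← R2 − 149/160·R3.
R4 ← R4 + 849/160·R3.
R5 ← R5 + 1671/160·R3.
R4 ← R4 / (7399/688).
R1 ← R1 + 289/688·R4.
R2 ← R2 − 935/2064·R4.
R3 ← R3 + 16/129·R4.
R5 ← R5 + 15279/688·R4.
R5 ← R5 / (-6875/7399).
R1 ← R1 + 3177/7399·R5.
R2 ← R2 + 3649/22197·R5.
R3 ← R3 − 2/22197·R5.
R4 ← R4 − 2780/7399·R5.
Reading off the reduced rows gives x_1 = 2, x_2 = -3, x_3 = 2, x_4 = -4, x_5 = 6.

x_1 = 2, x_2 = -3, x_3 = 2, x_4 = -4, x_5 = 6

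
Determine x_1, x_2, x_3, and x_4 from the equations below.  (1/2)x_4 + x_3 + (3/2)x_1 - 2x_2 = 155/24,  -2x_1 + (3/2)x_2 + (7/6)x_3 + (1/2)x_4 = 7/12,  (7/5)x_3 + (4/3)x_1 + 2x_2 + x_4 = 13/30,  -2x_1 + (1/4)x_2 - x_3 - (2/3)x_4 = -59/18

x_1 = -1/4, x_2 = -2, x_3 = 3/2, x_4 = 8/3

Row-reduce the augmented matrix:
R1 ← R1 / (3/2).
R2 ← R2 + 2·R1.
R3 ← R3 − 4/3·R1.
R4 ← R4 + 2·R1.
R2 ← R2 / (-7/6).
R1 ← R1 + 4/3·R2.
R3 ← R3 − 34/9·R2.
R4 ← R4 + 29/12·R2.
R3 ← R3 / (2711/315).
R1 ← R1 + 46/21·R3.
R2 ← R2 + 15/7·R3.
R4 ← R4 + 407/84·R3.
R4 ← R4 / (373/16266).
R1 ← R1 − 279/2711·R4.
R2 ← R2 − 214/2711·R4.
R3 ← R3 − 1365/2711·R4.
Reading off the reduced rows gives x_1 = -1/4, x_2 = -2, x_3 = 3/2, x_4 = 8/3.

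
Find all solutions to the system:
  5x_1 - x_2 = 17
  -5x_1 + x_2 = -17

Row-reduce:
R1 ← R1 / (5).
R2 ← R2 + 5·R1.
Rank is 1 with 2 unknowns, leaving x_2 free.

infinitely many solutions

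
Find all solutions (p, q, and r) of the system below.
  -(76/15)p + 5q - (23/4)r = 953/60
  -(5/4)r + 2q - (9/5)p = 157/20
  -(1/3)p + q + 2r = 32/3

no solution

Row-reduce:
R1 ← R1 / (-76/15).
R2 ← R2 + 9/5·R1.
R3 ← R3 + 1/3·R1.
R2 ← R2 / (17/76).
R1 ← R1 + 75/76·R2.
R3 ← R3 − 51/76·R2.
Row 3 reduces to 0 = 3, a contradiction. The system is inconsistent.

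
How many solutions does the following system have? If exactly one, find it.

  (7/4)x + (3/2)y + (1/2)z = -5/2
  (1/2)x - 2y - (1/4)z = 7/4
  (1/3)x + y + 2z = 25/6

x = -1, y = -3/2, z = 3

Row-reduce the augmented matrix:
R1 ← R1 / (7/4).
R2 ← R2 − 1/2·R1.
R3 ← R3 − 1/3·R1.
R2 ← R2 / (-17/7).
R1 ← R1 − 6/7·R2.
R3 ← R3 − 5/7·R2.
R3 ← R3 / (365/204).
R1 ← R1 − 5/34·R3.
R2 ← R2 − 11/68·R3.
Reading off the reduced rows gives x = -1, y = -3/2, z = 3.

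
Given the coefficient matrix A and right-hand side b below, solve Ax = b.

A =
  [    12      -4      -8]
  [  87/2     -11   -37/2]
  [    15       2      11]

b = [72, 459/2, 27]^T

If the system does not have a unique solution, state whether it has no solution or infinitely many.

infinitely many solutions

Row-reduce:
R1 ← R1 / (12).
R2 ← R2 − 87/2·R1.
R3 ← R3 − 15·R1.
R2 ← R2 / (7/2).
R1 ← R1 + 1/3·R2.
R3 ← R3 − 7·R2.
Rank is 2 with 3 unknowns, leaving x_3 free.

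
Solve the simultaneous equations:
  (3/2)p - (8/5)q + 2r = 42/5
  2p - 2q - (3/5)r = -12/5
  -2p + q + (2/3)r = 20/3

p = -4, q = -4, r = 4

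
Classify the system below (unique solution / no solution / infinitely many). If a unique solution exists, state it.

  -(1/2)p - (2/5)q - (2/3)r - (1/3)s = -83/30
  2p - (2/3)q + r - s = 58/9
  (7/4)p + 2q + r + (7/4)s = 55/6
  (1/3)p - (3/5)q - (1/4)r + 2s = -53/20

p = 3, q = 7/3, r = 1, s = -1

Row-reduce the augmented matrix:
R1 ← R1 / (-1/2).
R2 ← R2 − 2·R1.
R3 ← R3 − 7/4·R1.
R4 ← R4 − 1/3·R1.
R2 ← R2 / (-34/15).
R1 ← R1 − 4/5·R2.
R3 ← R3 − 3/5·R2.
R4 ← R4 + 13/15·R2.
R3 ← R3 / (-181/102).
R1 ← R1 − 38/51·R3.
R2 ← R2 − 25/34·R3.
R4 ← R4 + 35/612·R3.
R4 ← R4 / (11603/4344).
R1 ← R1 + 31/181·R4.
R2 ← R2 − 735/724·R4.
R3 ← R3 − 7/362·R4.
Reading off the reduced rows gives p = 3, q = 7/3, r = 1, s = -1.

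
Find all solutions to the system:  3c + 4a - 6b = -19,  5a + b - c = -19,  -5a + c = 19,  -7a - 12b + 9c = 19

a = -4, b = 0, c = -1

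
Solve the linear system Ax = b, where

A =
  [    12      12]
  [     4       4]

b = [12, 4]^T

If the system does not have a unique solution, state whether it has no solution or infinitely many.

infinitely many solutions

Row-reduce:
R1 ← R1 / (12).
R2 ← R2 − 4·R1.
Rank is 1 with 2 unknowns, leaving x_2 free.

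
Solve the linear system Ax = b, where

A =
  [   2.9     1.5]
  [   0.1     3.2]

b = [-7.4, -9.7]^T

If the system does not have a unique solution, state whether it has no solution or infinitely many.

x_1 = -1, x_2 = -3

Row-reduce the augmented matrix:
R1 ← R1 / (29/10).
R2 ← R2 − 1/10·R1.
R2 ← R2 / (913/290).
R1 ← R1 − 15/29·R2.
Reading off the reduced rows gives x_1 = -1, x_2 = -3.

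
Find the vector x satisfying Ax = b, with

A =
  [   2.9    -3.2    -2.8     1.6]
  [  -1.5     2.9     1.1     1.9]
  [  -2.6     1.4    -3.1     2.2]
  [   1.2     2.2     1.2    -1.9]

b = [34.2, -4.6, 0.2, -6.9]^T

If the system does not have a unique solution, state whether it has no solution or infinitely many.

Row-reduce the augmented matrix:
R1 ← R1 / (29/10).
R2 ← R2 + 3/2·R1.
R3 ← R3 + 13/5·R1.
R4 ← R4 − 6/5·R1.
R2 ← R2 / (361/290).
R1 ← R1 + 32/29·R2.
R3 ← R3 + 213/145·R2.
R4 ← R4 − 511/145·R2.
R3 ← R3 / (-21737/3610).
R1 ← R1 + 460/361·R3.
R2 ← R2 + 101/361·R3.
R4 ← R4 − 6037/1805·R3.
R4 ← R4 / (-281593/43474).
R1 ← R1 − 33024/21737·R4.
R2 ← R2 − 40707/21737·R4.
R3 ← R3 + 24740/21737·R4.
Reading off the reduced rows gives x_1 = 6, x_2 = -1, x_3 = -2, x_4 = 5.

x_1 = 6, x_2 = -1, x_3 = -2, x_4 = 5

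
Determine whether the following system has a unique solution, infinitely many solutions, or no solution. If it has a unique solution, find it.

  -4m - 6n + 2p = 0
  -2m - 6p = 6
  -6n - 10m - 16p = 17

no solution

Row-reduce:
R1 ← R1 / (-4).
R2 ← R2 + 2·R1.
R3 ← R3 + 10·R1.
R2 ← R2 / (3).
R1 ← R1 − 3/2·R2.
R3 ← R3 − 9·R2.
Row 3 reduces to 0 = -1, a contradiction. The system is inconsistent.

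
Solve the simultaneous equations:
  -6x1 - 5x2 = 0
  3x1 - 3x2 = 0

Row-reduce the augmented matrix:
R1 ← R1 / (-6).
R2 ← R2 − 3·R1.
R2 ← R2 / (-11/2).
R1 ← R1 − 5/6·R2.
Reading off the reduced rows gives x1 = 0, x2 = 0.

x1 = 0, x2 = 0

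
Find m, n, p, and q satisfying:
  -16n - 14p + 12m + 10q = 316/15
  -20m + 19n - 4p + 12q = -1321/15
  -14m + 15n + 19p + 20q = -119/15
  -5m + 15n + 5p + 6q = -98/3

Row-reduce the augmented matrix:
R1 ← R1 / (12).
R2 ← R2 + 20·R1.
R3 ← R3 + 14·R1.
R4 ← R4 + 5·R1.
R2 ← R2 / (-23/3).
R1 ← R1 + 4/3·R2.
R3 ← R3 + 11/3·R2.
R4 ← R4 − 25/3·R2.
R3 ← R3 / (362/23).
R1 ← R1 − 165/46·R3.
R2 ← R2 − 82/23·R3.
R4 ← R4 + 1405/46·R3.
R4 ← R4 / (55149/724).
R1 ← R1 + 5969/724·R4.
R2 ← R2 + 1413/181·R4.
R3 ← R3 − 413/362·R4.
Reading off the reduced rows gives m = 7/5, n = -13/5, p = 8/3, q = 0.

m = 7/5, n = -13/5, p = 8/3, q = 0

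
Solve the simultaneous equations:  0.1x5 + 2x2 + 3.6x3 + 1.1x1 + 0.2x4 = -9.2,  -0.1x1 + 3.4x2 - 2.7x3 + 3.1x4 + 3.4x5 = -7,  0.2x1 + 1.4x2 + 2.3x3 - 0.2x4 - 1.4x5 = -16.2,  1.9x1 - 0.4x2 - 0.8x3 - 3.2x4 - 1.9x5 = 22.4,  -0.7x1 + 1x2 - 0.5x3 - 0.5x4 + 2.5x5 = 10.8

Row-reduce the augmented matrix:
R1 ← R1 / (11/10).
R2 ← R2 + 1/10·R1.
R3 ← R3 − 1/5·R1.
R4 ← R4 − 19/10·R1.
R5 ← R5 + 7/10·R1.
R2 ← R2 / (197/55).
R1 ← R1 − 20/11·R2.
R3 ← R3 − 57/55·R2.
R4 ← R4 + 212/55·R2.
R5 ← R5 − 25/11·R2.
R3 ← R3 / (2297/985).
R1 ← R1 − 882/197·R3.
R2 ← R2 + 261/394·R3.
R4 ← R4 + 9428/985·R3.
R5 ← R5 − 3247/985·R3.
R4 ← R4 / (-55853/11485).
R1 ← R1 − 1803/2297·R4.
R2 ← R2 − 5027/9188·R4.
R3 ← R3 + 2243/4594·R4.
R5 ← R5 + 17039/22970·R4.
R5 ← R5 / (1413519/279265).
R1 ← R1 − 91684/55853·R5.
R2 ← R2 + 147921/223412·R5.
R3 ← R3 + 22395/111706·R5.
R4 ← R4 − 95022/55853·R5.
Reading off the reduced rows gives x1 = 6, x2 = -4, x3 = -2, x4 = -6, x5 = 6.

x1 = 6, x2 = -4, x3 = -2, x4 = -6, x5 = 6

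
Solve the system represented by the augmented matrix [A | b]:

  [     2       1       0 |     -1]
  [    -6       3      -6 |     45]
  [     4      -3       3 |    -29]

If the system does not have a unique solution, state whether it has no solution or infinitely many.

Row-reduce the augmented matrix:
R1 ← R1 / (2).
R2 ← R2 + 6·R1.
R3 ← R3 − 4·R1.
R2 ← R2 / (6).
R1 ← R1 − 1/2·R2.
R3 ← R3 + 5·R2.
R3 ← R3 / (-2).
R1 ← R1 − 1/2·R3.
R2 ← R2 + 1·R3.
Reading off the reduced rows gives x_1 = -2, x_2 = 3, x_3 = -4.

x_1 = -2, x_2 = 3, x_3 = -4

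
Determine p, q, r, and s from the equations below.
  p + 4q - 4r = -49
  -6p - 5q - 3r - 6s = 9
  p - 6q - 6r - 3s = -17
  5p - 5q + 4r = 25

Row-reduce the augmented matrix:
R2 ← R2 + 6·R1.
R3 ← R3 − 1·R1.
R4 ← R4 − 5·R1.
R2 ← R2 / (19).
R1 ← R1 − 4·R2.
R3 ← R3 + 10·R2.
R4 ← R4 + 25·R2.
R3 ← R3 / (-308/19).
R1 ← R1 − 32/19·R3.
R2 ← R2 + 27/19·R3.
R4 ← R4 + 219/19·R3.
R4 ← R4 / (-1083/308).
R1 ← R1 − 48/77·R4.
R2 ← R2 − 69/308·R4.
R3 ← R3 − 117/308·R4.
Reading off the reduced rows gives p = -5, q = -6, r = 5, s = 6.

p = -5, q = -6, r = 5, s = 6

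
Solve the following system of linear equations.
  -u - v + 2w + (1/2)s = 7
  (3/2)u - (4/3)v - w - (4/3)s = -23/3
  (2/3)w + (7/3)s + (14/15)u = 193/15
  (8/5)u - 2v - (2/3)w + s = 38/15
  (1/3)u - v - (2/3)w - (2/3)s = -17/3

Row-reduce:
R1 ← R1 / (-1).
R2 ← R2 − 3/2·R1.
R3 ← R3 − 14/15·R1.
R4 ← R4 − 8/5·R1.
R5 ← R5 − 1/3·R1.
R2 ← R2 / (-17/6).
R1 ← R1 − 1·R2.
R3 ← R3 + 14/15·R2.
R4 ← R4 + 18/5·R2.
R5 ← R5 + 4/3·R2.
R3 ← R3 / (478/255).
R1 ← R1 + 22/17·R3.
R2 ← R2 + 12/17·R3.
R4 ← R4 + 2/255·R3.
R5 ← R5 + 16/17·R3.
R4 ← R4 / (1831/717).
R1 ← R1 − 325/239·R4.
R2 ← R2 − 637/478·R4.
R3 ← R3 − 763/478·R4.
R5 ← R5 − 1831/1434·R4.
Row 5 reduces to 0 = -1/2, a contradiction. The system is inconsistent.

no solution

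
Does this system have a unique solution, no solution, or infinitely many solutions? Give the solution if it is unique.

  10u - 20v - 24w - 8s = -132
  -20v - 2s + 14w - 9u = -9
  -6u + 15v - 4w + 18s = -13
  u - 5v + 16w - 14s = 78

Row-reduce:
R1 ← R1 / (10).
R2 ← R2 + 9·R1.
R3 ← R3 + 6·R1.
R4 ← R4 − 1·R1.
R2 ← R2 / (-38).
R1 ← R1 + 2·R2.
R3 ← R3 − 3·R2.
R4 ← R4 + 3·R2.
R3 ← R3 / (-19).
R1 ← R1 + 2·R3.
R2 ← R2 − 1/5·R3.
R4 ← R4 − 19·R3.
Row 4 reduces to 0 = -1, a contradiction. The system is inconsistent.

no solution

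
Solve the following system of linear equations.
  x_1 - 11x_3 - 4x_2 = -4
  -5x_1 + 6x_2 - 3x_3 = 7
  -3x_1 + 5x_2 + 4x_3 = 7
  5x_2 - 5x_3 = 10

no solution

Row-reduce:
R2 ← R2 + 5·R1.
R3 ← R3 + 3·R1.
R2 ← R2 / (-14).
R1 ← R1 + 4·R2.
R3 ← R3 + 7·R2.
R4 ← R4 − 5·R2.
Swap R3 and R4.
R3 ← R3 / (-180/7).
R1 ← R1 − 39/7·R3.
R2 ← R2 − 29/7·R3.
Row 4 reduces to 0 = 3/2, a contradiction. The system is inconsistent.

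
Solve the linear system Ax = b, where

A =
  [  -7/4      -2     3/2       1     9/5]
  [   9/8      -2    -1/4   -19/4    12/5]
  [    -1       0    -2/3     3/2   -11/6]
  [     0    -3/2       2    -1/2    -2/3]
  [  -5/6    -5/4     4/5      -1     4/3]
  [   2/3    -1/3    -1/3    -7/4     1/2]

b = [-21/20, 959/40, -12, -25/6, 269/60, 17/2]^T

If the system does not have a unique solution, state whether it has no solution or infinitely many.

no solution

Row-reduce:
R1 ← R1 / (-7/4).
R2 ← R2 − 9/8·R1.
R3 ← R3 + 1·R1.
R5 ← R5 + 5/6·R1.
R6 ← R6 − 2/3·R1.
R2 ← R2 / (-23/7).
R1 ← R1 − 8/7·R2.
R3 ← R3 − 8/7·R2.
R4 ← R4 + 3/2·R2.
R5 ← R5 + 25/84·R2.
R6 ← R6 + 23/21·R2.
R3 ← R3 / (-88/69).
R1 ← R1 + 14/23·R3.
R2 ← R2 + 5/23·R3.
R4 ← R4 − 77/46·R3.
R5 ← R5 − 29/1380·R3.
R4 ← R4 / (23/32).
R1 ← R1 + 155/88·R4.
R2 ← R2 − 235/176·R4.
R3 ← R3 − 69/176·R4.
R5 ← R5 + 11747/10560·R4.
R5 ← R5 / (-1529713/227700).
R1 ← R1 + 74797/7590·R5.
R2 ← R2 − 28124/3795·R5.
R3 ← R3 − 811/220·R5.
R4 ← R4 + 2123/345·R5.
Row 6 reduces to 0 = 1/3, a contradiction. The system is inconsistent.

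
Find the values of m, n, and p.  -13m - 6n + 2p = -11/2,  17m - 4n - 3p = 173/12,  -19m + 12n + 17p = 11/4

Row-reduce the augmented matrix:
R1 ← R1 / (-13).
R2 ← R2 − 17·R1.
R3 ← R3 + 19·R1.
R2 ← R2 / (-154/13).
R1 ← R1 − 6/13·R2.
R3 ← R3 − 270/13·R2.
R3 ← R3 / (1032/77).
R1 ← R1 + 13/77·R3.
R2 ← R2 − 5/154·R3.
Reading off the reduced rows gives m = 1, n = -2/3, p = 7/4.

m = 1, n = -2/3, p = 7/4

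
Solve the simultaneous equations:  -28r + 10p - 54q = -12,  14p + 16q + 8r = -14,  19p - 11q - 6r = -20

infinitely many solutions

Row-reduce:
R1 ← R1 / (10).
R2 ← R2 − 14·R1.
R3 ← R3 − 19·R1.
R2 ← R2 / (458/5).
R1 ← R1 + 27/5·R2.
R3 ← R3 − 458/5·R2.
Rank is 2 with 3 unknowns, leaving r free.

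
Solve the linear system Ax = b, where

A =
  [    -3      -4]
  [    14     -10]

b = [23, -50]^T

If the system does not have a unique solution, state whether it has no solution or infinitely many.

x_1 = -5, x_2 = -2

Row-reduce the augmented matrix:
R1 ← R1 / (-3).
R2 ← R2 − 14·R1.
R2 ← R2 / (-86/3).
R1 ← R1 − 4/3·R2.
Reading off the reduced rows gives x_1 = -5, x_2 = -2.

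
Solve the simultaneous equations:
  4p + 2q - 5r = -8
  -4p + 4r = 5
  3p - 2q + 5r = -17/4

Row-reduce the augmented matrix:
R1 ← R1 / (4).
R2 ← R2 + 4·R1.
R3 ← R3 − 3·R1.
R2 ← R2 / (2).
R1 ← R1 − 1/2·R2.
R3 ← R3 + 7/2·R2.
R3 ← R3 / (7).
R1 ← R1 + 1·R3.
R2 ← R2 + 1/2·R3.
Reading off the reduced rows gives p = -7/4, q = -7/4, r = -1/2.

p = -7/4, q = -7/4, r = -1/2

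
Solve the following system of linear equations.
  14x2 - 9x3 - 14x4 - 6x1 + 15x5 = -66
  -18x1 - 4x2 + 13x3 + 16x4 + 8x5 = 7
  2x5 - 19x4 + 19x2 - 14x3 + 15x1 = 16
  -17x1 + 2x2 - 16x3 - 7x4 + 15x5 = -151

infinitely many solutions

Row-reduce:
R1 ← R1 / (-6).
R2 ← R2 + 18·R1.
R3 ← R3 − 15·R1.
R4 ← R4 + 17·R1.
R2 ← R2 / (-46).
R1 ← R1 + 7/3·R2.
R3 ← R3 − 54·R2.
R4 ← R4 + 113/3·R2.
R3 ← R3 / (481/46).
R1 ← R1 + 73/138·R3.
R2 ← R2 + 20/23·R3.
R4 ← R4 + 3209/138·R3.
R4 ← R4 / (7937/481).
R1 ← R1 − 50/481·R4.
R2 ← R2 + 43/481·R4.
R3 ← R3 − 648/481·R4.
Rank is 4 with 5 unknowns, leaving x5 free.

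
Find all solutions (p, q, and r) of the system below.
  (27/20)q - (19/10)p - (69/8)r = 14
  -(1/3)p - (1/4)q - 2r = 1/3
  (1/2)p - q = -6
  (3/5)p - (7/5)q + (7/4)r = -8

no solution

Row-reduce:
R1 ← R1 / (-19/10).
R2 ← R2 + 1/3·R1.
R3 ← R3 − 1/2·R1.
R4 ← R4 − 3/5·R1.
R2 ← R2 / (-37/76).
R1 ← R1 + 27/38·R2.
R3 ← R3 + 49/76·R2.
R4 ← R4 + 37/38·R2.
R3 ← R3 / (-13/8).
R1 ← R1 − 21/4·R3.
R2 ← R2 − 1·R3.
Row 4 reduces to 0 = 2/3, a contradiction. The system is inconsistent.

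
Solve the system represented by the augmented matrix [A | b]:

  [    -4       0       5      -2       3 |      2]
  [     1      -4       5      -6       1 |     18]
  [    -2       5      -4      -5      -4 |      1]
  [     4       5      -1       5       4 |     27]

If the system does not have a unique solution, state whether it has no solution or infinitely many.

infinitely many solutions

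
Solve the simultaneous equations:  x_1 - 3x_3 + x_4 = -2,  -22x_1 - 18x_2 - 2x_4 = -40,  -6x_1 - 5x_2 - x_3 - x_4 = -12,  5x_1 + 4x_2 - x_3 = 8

Row-reduce:
R2 ← R2 + 22·R1.
R3 ← R3 + 6·R1.
R4 ← R4 − 5·R1.
R2 ← R2 / (-18).
R3 ← R3 + 5·R2.
R4 ← R4 − 4·R2.
R3 ← R3 / (-2/3).
R1 ← R1 + 3·R3.
R2 ← R2 − 11/3·R3.
R4 ← R4 + 2/3·R3.
Rank is 3 with 4 unknowns, leaving x_4 free.

infinitely many solutions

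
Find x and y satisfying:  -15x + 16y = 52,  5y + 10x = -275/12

x = -8/3, y = 3/4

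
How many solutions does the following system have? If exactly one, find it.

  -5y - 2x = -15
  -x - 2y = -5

x = -5, y = 5

From equation 2: x = 5 − 2·y.
Substitute into equation 1 and solve: y = 5.
Then x = -5.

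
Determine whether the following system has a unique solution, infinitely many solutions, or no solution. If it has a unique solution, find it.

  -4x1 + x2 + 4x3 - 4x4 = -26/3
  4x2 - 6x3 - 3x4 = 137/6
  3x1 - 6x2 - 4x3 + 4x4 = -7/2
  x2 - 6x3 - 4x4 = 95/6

x1 = 1/2, x2 = 7/3, x3 = -9/4, x4 = 0

Row-reduce the augmented matrix:
R1 ← R1 / (-4).
R3 ← R3 − 3·R1.
R2 ← R2 / (4).
R1 ← R1 + 1/4·R2.
R3 ← R3 + 21/4·R2.
R4 ← R4 − 1·R2.
R3 ← R3 / (-71/8).
R1 ← R1 + 11/8·R3.
R2 ← R2 + 3/2·R3.
R4 ← R4 + 9/2·R3.
R4 ← R4 / (-125/71).
R1 ← R1 − 90/71·R4.
R2 ← R2 + 18/71·R4.
R3 ← R3 − 47/142·R4.
Reading off the reduced rows gives x1 = 1/2, x2 = 7/3, x3 = -9/4, x4 = 0.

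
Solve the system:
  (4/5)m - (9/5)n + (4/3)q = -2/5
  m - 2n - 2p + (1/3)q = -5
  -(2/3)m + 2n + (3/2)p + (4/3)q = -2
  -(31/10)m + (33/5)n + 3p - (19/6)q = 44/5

Row-reduce:
R1 ← R1 / (4/5).
R2 ← R2 − 1·R1.
R3 ← R3 + 2/3·R1.
R4 ← R4 + 31/10·R1.
R2 ← R2 / (1/4).
R1 ← R1 + 9/4·R2.
R3 ← R3 − 1/2·R2.
R4 ← R4 + 3/8·R2.
R3 ← R3 / (11/2).
R1 ← R1 + 18·R3.
R2 ← R2 + 8·R3.
Row 4 reduces to 0 = 1/2, a contradiction. The system is inconsistent.

no solution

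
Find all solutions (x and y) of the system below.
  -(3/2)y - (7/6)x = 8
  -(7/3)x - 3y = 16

infinitely many solutions

Row-reduce:
R1 ← R1 / (-7/6).
R2 ← R2 + 7/3·R1.
Rank is 1 with 2 unknowns, leaving y free.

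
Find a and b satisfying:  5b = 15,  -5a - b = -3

a = 0, b = 3

Row-reduce the augmented matrix:
Swap R1 and R2.
R1 ← R1 / (-5).
R2 ← R2 / (5).
R1 ← R1 − 1/5·R2.
Reading off the reduced rows gives a = 0, b = 3.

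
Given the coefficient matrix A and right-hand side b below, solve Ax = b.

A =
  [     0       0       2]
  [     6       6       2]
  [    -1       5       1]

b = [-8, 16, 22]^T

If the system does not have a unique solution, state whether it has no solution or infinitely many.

Row-reduce the augmented matrix:
Swap R1 and R2.
R1 ← R1 / (6).
R3 ← R3 + 1·R1.
Swap R2 and R3.
R2 ← R2 / (6).
R1 ← R1 − 1·R2.
R3 ← R3 / (2).
R1 ← R1 − 1/9·R3.
R2 ← R2 − 2/9·R3.
Reading off the reduced rows gives x_1 = -1, x_2 = 5, x_3 = -4.

x_1 = -1, x_2 = 5, x_3 = -4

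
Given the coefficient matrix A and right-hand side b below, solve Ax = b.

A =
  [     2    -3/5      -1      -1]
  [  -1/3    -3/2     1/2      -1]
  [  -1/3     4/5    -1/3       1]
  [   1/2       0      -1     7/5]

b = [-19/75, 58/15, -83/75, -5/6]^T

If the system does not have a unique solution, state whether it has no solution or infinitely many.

Row-reduce the augmented matrix:
R1 ← R1 / (2).
R2 ← R2 + 1/3·R1.
R3 ← R3 + 1/3·R1.
R4 ← R4 − 1/2·R1.
R2 ← R2 / (-8/5).
R1 ← R1 + 3/10·R2.
R3 ← R3 − 7/10·R2.
R4 ← R4 − 3/20·R2.
R3 ← R3 / (-17/48).
R1 ← R1 + 9/16·R3.
R2 ← R2 + 5/24·R3.
R4 ← R4 + 23/32·R3.
R4 ← R4 / (301/340).
R1 ← R1 + 27/34·R4.
R2 ← R2 − 55/102·R4.
R3 ← R3 + 31/34·R4.
Reading off the reduced rows gives x_1 = -3, x_2 = -9/5, x_3 = -3, x_4 = -5/3.

x_1 = -3, x_2 = -9/5, x_3 = -3, x_4 = -5/3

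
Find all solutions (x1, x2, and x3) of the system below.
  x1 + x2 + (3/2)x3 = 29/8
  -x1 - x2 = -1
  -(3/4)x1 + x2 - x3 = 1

Row-reduce the augmented matrix:
R2 ← R2 + 1·R1.
R3 ← R3 + 3/4·R1.
Swap R2 and R3.
R2 ← R2 / (7/4).
R1 ← R1 − 1·R2.
R3 ← R3 / (3/2).
R1 ← R1 − 10/7·R3.
R2 ← R2 − 1/14·R3.
Reading off the reduced rows gives x1 = -1, x2 = 2, x3 = 7/4.

x1 = -1, x2 = 2, x3 = 7/4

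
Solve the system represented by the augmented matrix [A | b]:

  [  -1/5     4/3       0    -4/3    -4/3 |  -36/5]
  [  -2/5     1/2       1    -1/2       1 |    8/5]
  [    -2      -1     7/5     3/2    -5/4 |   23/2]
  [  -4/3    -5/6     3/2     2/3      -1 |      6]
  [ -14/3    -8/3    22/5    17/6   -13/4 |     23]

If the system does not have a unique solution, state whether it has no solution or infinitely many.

no solution

Row-reduce:
R1 ← R1 / (-1/5).
R2 ← R2 + 2/5·R1.
R3 ← R3 + 2·R1.
R4 ← R4 + 4/3·R1.
R5 ← R5 + 14/3·R1.
R2 ← R2 / (-13/6).
R1 ← R1 + 20/3·R2.
R3 ← R3 + 43/3·R2.
R4 ← R4 + 175/18·R2.
R5 ← R5 + 304/9·R2.
R3 ← R3 / (-339/65).
R1 ← R1 + 40/13·R3.
R2 ← R2 + 6/13·R3.
R4 ← R4 + 233/78·R3.
R5 ← R5 + 2182/195·R3.
R4 ← R4 / (-1843/4068).
R1 ← R1 + 100/339·R4.
R2 ← R2 + 118/113·R4.
R3 ← R3 + 65/678·R4.
R5 ← R5 + 1843/2034·R4.
Row 5 reduces to 0 = -1/2, a contradiction. The system is inconsistent.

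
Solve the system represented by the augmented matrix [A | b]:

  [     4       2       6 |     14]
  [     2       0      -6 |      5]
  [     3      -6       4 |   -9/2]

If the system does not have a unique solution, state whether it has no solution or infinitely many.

Row-reduce the augmented matrix:
R1 ← R1 / (4).
R2 ← R2 − 2·R1.
R3 ← R3 − 3·R1.
R2 ← R2 / (-1).
R1 ← R1 − 1/2·R2.
R3 ← R3 + 15/2·R2.
R3 ← R3 / (67).
R1 ← R1 + 3·R3.
R2 ← R2 − 9·R3.
Reading off the reduced rows gives x_1 = 5/2, x_2 = 2, x_3 = 0.

x_1 = 5/2, x_2 = 2, x_3 = 0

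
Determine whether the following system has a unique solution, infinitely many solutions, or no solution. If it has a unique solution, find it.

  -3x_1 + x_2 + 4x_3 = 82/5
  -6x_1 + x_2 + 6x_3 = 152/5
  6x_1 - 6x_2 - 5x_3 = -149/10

x_1 = -3, x_2 = -13/5, x_3 = 5/2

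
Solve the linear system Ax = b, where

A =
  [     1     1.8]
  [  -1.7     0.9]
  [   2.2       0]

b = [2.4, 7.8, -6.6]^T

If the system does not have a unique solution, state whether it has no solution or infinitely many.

x_1 = -3, x_2 = 3

Row-reduce the augmented matrix:
R2 ← R2 + 17/10·R1.
R3 ← R3 − 11/5·R1.
R2 ← R2 / (99/25).
R1 ← R1 − 9/5·R2.
R3 ← R3 + 99/25·R2.
R3 reduces to 0 = 0, so the extra equation is consistent.
Reading off the reduced rows gives x_1 = -3, x_2 = 3.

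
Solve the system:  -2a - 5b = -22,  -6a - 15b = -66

infinitely many solutions

Row-reduce:
R1 ← R1 / (-2).
R2 ← R2 + 6·R1.
Rank is 1 with 2 unknowns, leaving b free.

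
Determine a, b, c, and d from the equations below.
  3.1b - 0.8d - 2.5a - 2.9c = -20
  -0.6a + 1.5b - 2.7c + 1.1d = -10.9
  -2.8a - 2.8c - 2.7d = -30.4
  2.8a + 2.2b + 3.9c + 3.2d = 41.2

a = 1, b = 1, c = 6, d = 4

Row-reduce the augmented matrix:
R1 ← R1 / (-5/2).
R2 ← R2 + 3/5·R1.
R3 ← R3 + 14/5·R1.
R4 ← R4 − 14/5·R1.
R2 ← R2 / (189/250).
R1 ← R1 + 31/25·R2.
R3 ← R3 + 434/125·R2.
R4 ← R4 − 709/125·R2.
R3 ← R3 / (-394/45).
R1 ← R1 + 134/63·R3.
R2 ← R2 + 167/63·R3.
R4 ← R4 − 9883/630·R3.
R4 ← R4 / (531/55160).
R1 ← R1 − 11881/8274·R4.
R2 ← R2 − 7591/16548·R4.
R3 ← R3 + 1115/2364·R4.
Reading off the reduced rows gives a = 1, b = 1, c = 6, d = 4.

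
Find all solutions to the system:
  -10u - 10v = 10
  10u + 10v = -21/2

no solution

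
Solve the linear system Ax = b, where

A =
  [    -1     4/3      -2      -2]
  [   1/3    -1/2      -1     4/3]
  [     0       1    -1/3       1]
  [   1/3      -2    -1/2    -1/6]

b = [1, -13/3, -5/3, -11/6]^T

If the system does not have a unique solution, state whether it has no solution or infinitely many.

infinitely many solutions

Row-reduce:
R1 ← R1 / (-1).
R2 ← R2 − 1/3·R1.
R4 ← R4 − 1/3·R1.
R2 ← R2 / (-1/18).
R1 ← R1 + 4/3·R2.
R3 ← R3 − 1·R2.
R4 ← R4 + 14/9·R2.
R3 ← R3 / (-91/3).
R1 ← R1 − 42·R3.
R2 ← R2 − 30·R3.
R4 ← R4 − 91/2·R3.
Rank is 3 with 4 unknowns, leaving x_4 free.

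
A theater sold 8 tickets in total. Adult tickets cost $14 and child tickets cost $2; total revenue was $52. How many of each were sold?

adult tickets: 3, child tickets: 5

Let a = adult tickets, c = child tickets.
  a + c = 8
  14a + 2c = 52
Row-reduce the augmented matrix:
R2 ← R2 − 14·R1.
R2 ← R2 / (-12).
R1 ← R1 − 1·R2.
Reading off the reduced rows gives a = 3, c = 5.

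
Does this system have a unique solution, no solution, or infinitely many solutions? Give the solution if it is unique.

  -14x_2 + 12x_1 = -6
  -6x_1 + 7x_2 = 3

infinitely many solutions

Row-reduce:
R1 ← R1 / (12).
R2 ← R2 + 6·R1.
Rank is 1 with 2 unknowns, leaving x_2 free.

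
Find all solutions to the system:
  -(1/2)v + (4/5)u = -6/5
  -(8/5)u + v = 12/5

infinitely many solutions

Row-reduce:
R1 ← R1 / (4/5).
R2 ← R2 + 8/5·R1.
Rank is 1 with 2 unknowns, leaving v free.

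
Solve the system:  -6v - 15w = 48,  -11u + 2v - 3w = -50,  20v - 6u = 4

Row-reduce the augmented matrix:
Swap R1 and R2.
R1 ← R1 / (-11).
R3 ← R3 + 6·R1.
R2 ← R2 / (-6).
R1 ← R1 + 2/11·R2.
R3 ← R3 − 208/11·R2.
R3 ← R3 / (-502/11).
R1 ← R1 − 8/11·R3.
R2 ← R2 − 5/2·R3.
Reading off the reduced rows gives u = 6, v = 2, w = -4.

u = 6, v = 2, w = -4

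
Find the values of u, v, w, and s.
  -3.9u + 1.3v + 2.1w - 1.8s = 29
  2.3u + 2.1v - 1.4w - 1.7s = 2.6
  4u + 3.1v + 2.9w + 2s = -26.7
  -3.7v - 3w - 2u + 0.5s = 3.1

Row-reduce the augmented matrix:
R1 ← R1 / (-39/10).
R2 ← R2 − 23/10·R1.
R3 ← R3 − 4·R1.
R4 ← R4 + 2·R1.
R2 ← R2 / (43/15).
R1 ← R1 + 1/3·R2.
R3 ← R3 − 133/30·R2.
R4 ← R4 + 131/30·R2.
R3 ← R3 / (11859/2236).
R1 ← R1 + 623/1118·R3.
R2 ← R2 + 63/1118·R3.
R4 ← R4 + 48331/11180·R3.
R4 ← R4 / (81334/98825).
R1 ← R1 − 11964/19765·R4.
R2 ← R2 + 18111/19765·R4.
R3 ← R3 − 16489/19765·R4.
Reading off the reduced rows gives u = -5, v = 2, w = -1, s = -5.

u = -5, v = 2, w = -1, s = -5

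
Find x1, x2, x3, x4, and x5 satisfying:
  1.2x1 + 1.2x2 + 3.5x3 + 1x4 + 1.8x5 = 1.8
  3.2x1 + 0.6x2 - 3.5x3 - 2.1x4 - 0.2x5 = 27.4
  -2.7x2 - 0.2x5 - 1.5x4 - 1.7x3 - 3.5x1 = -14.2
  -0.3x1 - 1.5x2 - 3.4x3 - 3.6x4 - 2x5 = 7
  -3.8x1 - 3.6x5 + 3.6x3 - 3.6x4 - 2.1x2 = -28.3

x1 = 5, x2 = 1, x3 = -2, x4 = -2, x5 = 2

Row-reduce the augmented matrix:
R1 ← R1 / (6/5).
R2 ← R2 − 16/5·R1.
R3 ← R3 + 7/2·R1.
R4 ← R4 + 3/10·R1.
R5 ← R5 + 19/5·R1.
R2 ← R2 / (-13/5).
R1 ← R1 − 1·R2.
R3 ← R3 − 4/5·R2.
R4 ← R4 + 6/5·R2.
R5 ← R5 − 17/10·R2.
R3 ← R3 / (2371/520).
R1 ← R1 + 105/52·R3.
R2 ← R2 − 385/78·R3.
R4 ← R4 − 1767/520·R3.
R5 ← R5 − 409/65·R3.
R4 ← R4 / (-26383/23710).
R1 ← R1 + 4847/4742·R4.
R2 ← R2 − 26851/14226·R4.
R3 ← R3 + 26/2371·R4.
R5 ← R5 + 165069/47420·R4.
R5 ← R5 / (-26211/131915).
R1 ← R1 − 74926/26383·R5.
R2 ← R2 + 398282/79149·R5.
R3 ← R3 − 20802/26383·R5.
R4 ← R4 − 44084/26383·R5.
Reading off the reduced rows gives x1 = 5, x2 = 1, x3 = -2, x4 = -2, x5 = 2.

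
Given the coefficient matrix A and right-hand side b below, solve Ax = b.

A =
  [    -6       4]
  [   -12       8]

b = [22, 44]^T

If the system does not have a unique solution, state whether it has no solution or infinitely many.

infinitely many solutions

Row-reduce:
R1 ← R1 / (-6).
R2 ← R2 + 12·R1.
Rank is 1 with 2 unknowns, leaving x_2 free.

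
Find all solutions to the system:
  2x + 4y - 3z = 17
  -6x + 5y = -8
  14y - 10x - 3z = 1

infinitely many solutions

Row-reduce:
R1 ← R1 / (2).
R2 ← R2 + 6·R1.
R3 ← R3 + 10·R1.
R2 ← R2 / (17).
R1 ← R1 − 2·R2.
R3 ← R3 − 34·R2.
Rank is 2 with 3 unknowns, leaving z free.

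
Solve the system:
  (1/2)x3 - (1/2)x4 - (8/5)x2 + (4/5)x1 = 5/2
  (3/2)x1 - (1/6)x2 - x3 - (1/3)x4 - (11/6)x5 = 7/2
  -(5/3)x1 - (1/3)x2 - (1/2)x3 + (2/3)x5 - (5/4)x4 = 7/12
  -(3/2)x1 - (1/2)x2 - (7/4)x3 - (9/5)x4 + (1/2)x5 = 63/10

infinitely many solutions

Row-reduce:
R1 ← R1 / (4/5).
R2 ← R2 − 3/2·R1.
R3 ← R3 + 5/3·R1.
R4 ← R4 + 3/2·R1.
R2 ← R2 / (17/6).
R1 ← R1 + 2·R2.
R3 ← R3 + 11/3·R2.
R4 ← R4 + 7/2·R2.
R3 ← R3 / (-401/204).
R1 ← R1 + 101/136·R3.
R2 ← R2 + 93/136·R3.
R4 ← R4 + 109/34·R3.
R4 ← R4 / (3779/8020).
R1 ← R1 − 1193/3208·R4.
R2 ← R2 − 2369/3208·R4.
R3 ← R3 − 308/401·R4.
Rank is 4 with 5 unknowns, leaving x5 free.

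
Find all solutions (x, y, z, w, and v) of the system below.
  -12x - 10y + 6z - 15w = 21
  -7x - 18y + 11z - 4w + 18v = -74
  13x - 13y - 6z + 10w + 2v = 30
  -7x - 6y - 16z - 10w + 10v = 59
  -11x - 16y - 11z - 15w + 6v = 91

x = -3, y = -3, z = -5, w = 1, v = -5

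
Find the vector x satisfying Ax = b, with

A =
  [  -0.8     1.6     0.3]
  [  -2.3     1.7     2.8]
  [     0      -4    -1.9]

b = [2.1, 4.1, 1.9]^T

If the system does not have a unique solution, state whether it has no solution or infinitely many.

Row-reduce the augmented matrix:
R1 ← R1 / (-4/5).
R2 ← R2 + 23/10·R1.
R2 ← R2 / (-29/10).
R1 ← R1 + 2·R2.
R3 ← R3 + 4·R2.
R3 ← R3 / (-663/145).
R1 ← R1 + 397/232·R3.
R2 ← R2 + 155/232·R3.
Reading off the reduced rows gives x_1 = -3, x_2 = 0, x_3 = -1.

x_1 = -3, x_2 = 0, x_3 = -1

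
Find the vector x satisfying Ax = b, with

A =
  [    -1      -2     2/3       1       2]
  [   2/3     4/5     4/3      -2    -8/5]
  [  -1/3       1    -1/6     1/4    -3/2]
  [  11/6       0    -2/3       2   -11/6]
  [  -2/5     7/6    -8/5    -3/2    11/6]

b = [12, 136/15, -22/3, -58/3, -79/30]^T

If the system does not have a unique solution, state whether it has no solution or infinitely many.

x_1 = -2, x_2 = -3, x_3 = 6, x_4 = -4, x_5 = 2

Row-reduce the augmented matrix:
R1 ← R1 / (-1).
R2 ← R2 − 2/3·R1.
R3 ← R3 + 1/3·R1.
R4 ← R4 − 11/6·R1.
R5 ← R5 + 2/5·R1.
R2 ← R2 / (-8/15).
R1 ← R1 − 2·R2.
R3 ← R3 − 5/3·R2.
R4 ← R4 + 11/3·R2.
R5 ← R5 − 59/30·R2.
R3 ← R3 / (31/6).
R1 ← R1 − 6·R3.
R2 ← R2 + 10/3·R3.
R4 ← R4 + 35/3·R3.
R5 ← R5 − 211/45·R3.
R4 ← R4 / (211/62).
R1 ← R1 + 33/31·R4.
R2 ← R2 + 15/62·R4.
R3 ← R3 + 51/62·R4.
R5 ← R5 + 367/124·R4.
R5 ← R5 / (887/12660).
R1 ← R1 + 103/211·R5.
R2 ← R2 + 699/422·R5.
R3 ← R3 + 281/211·R5.
R4 ← R4 + 578/633·R5.
Reading off the reduced rows gives x_1 = -2, x_2 = -3, x_3 = 6, x_4 = -4, x_5 = 2.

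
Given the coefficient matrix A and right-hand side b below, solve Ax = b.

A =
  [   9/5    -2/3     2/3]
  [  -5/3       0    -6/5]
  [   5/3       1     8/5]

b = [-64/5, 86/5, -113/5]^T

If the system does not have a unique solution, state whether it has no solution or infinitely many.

x_1 = -6, x_2 = -3, x_3 = -6

Row-reduce the augmented matrix:
R1 ← R1 / (9/5).
R2 ← R2 + 5/3·R1.
R3 ← R3 − 5/3·R1.
R2 ← R2 / (-50/81).
R1 ← R1 + 10/27·R2.
R3 ← R3 − 131/81·R2.
R3 ← R3 / (-68/125).
R1 ← R1 − 18/25·R3.
R2 ← R2 − 118/125·R3.
Reading off the reduced rows gives x_1 = -6, x_2 = -3, x_3 = -6.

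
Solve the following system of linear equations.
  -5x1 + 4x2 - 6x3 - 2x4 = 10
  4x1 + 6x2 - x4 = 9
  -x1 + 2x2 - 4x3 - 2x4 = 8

Row-reduce:
R1 ← R1 / (-5).
R2 ← R2 − 4·R1.
R3 ← R3 + 1·R1.
R2 ← R2 / (46/5).
R1 ← R1 + 4/5·R2.
R3 ← R3 − 6/5·R2.
R3 ← R3 / (-50/23).
R1 ← R1 − 18/23·R3.
R2 ← R2 + 12/23·R3.
Rank is 3 with 4 unknowns, leaving x4 free.

infinitely many solutions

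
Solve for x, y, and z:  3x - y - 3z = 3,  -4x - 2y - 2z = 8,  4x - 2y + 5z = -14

Row-reduce the augmented matrix:
R1 ← R1 / (3).
R2 ← R2 + 4·R1.
R3 ← R3 − 4·R1.
R2 ← R2 / (-10/3).
R1 ← R1 + 1/3·R2.
R3 ← R3 + 2/3·R2.
R3 ← R3 / (51/5).
R1 ← R1 + 2/5·R3.
R2 ← R2 − 9/5·R3.
Reading off the reduced rows gives x = -1, y = 0, z = -2.

x = -1, y = 0, z = -2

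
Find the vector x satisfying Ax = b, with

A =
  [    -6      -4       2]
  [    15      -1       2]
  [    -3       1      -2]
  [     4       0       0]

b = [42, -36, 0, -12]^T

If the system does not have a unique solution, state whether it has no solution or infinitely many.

x_1 = -3, x_2 = -5, x_3 = 2

Row-reduce the augmented matrix:
R1 ← R1 / (-6).
R2 ← R2 − 15·R1.
R3 ← R3 + 3·R1.
R4 ← R4 − 4·R1.
R2 ← R2 / (-11).
R1 ← R1 − 2/3·R2.
R3 ← R3 − 3·R2.
R4 ← R4 + 8/3·R2.
R3 ← R3 / (-12/11).
R1 ← R1 − 1/11·R3.
R2 ← R2 + 7/11·R3.
R4 ← R4 + 4/11·R3.
R4 reduces to 0 = 0, so the extra equation is consistent.
Reading off the reduced rows gives x_1 = -3, x_2 = -5, x_3 = 2.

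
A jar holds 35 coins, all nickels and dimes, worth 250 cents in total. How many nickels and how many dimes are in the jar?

Let n = nickels, d = dimes.
  n + d = 35
  5n + 10d = 250
From equation 1: n = 35 − d.
Substitute into equation 2 and solve: d = 15.
Then n = 20.

nickels: 20, dimes: 15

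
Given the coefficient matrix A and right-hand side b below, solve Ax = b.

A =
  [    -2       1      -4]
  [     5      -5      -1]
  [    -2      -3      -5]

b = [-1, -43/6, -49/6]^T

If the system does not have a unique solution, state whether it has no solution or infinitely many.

x_1 = 1/3, x_2 = 5/3, x_3 = 1/2

Row-reduce the augmented matrix:
R1 ← R1 / (-2).
R2 ← R2 − 5·R1.
R3 ← R3 + 2·R1.
R2 ← R2 / (-5/2).
R1 ← R1 + 1/2·R2.
R3 ← R3 + 4·R2.
R3 ← R3 / (83/5).
R1 ← R1 − 21/5·R3.
R2 ← R2 − 22/5·R3.
Reading off the reduced rows gives x_1 = 1/3, x_2 = 5/3, x_3 = 1/2.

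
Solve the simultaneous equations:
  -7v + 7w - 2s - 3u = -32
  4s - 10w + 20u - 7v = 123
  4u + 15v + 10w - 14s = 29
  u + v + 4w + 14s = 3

Row-reduce the augmented matrix:
R1 ← R1 / (-3).
R2 ← R2 − 20·R1.
R3 ← R3 − 4·R1.
R4 ← R4 − 1·R1.
R2 ← R2 / (-161/3).
R1 ← R1 − 7/3·R2.
R3 ← R3 − 17/3·R2.
R4 ← R4 + 4/3·R2.
R3 ← R3 / (3736/161).
R1 ← R1 + 17/23·R3.
R2 ← R2 + 110/161·R3.
R4 ← R4 − 873/161·R3.
R4 ← R4 / (33045/1868).
R1 ← R1 + 563/1868·R4.
R2 ← R2 + 323/934·R4.
R3 ← R3 + 1421/1868·R4.
Reading off the reduced rows gives u = 6, v = 1, w = -1, s = 0.

u = 6, v = 1, w = -1, s = 0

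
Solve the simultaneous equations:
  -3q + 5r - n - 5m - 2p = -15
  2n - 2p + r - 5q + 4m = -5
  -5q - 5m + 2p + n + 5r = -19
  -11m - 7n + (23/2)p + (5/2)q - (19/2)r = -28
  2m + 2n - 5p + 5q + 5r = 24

Row-reduce:
R1 ← R1 / (-5).
R2 ← R2 − 4·R1.
R3 ← R3 + 5·R1.
R4 ← R4 + 11·R1.
R5 ← R5 − 2·R1.
R2 ← R2 / (6/5).
R1 ← R1 − 1/5·R2.
R3 ← R3 − 2·R2.
R4 ← R4 + 24/5·R2.
R5 ← R5 − 8/5·R2.
R3 ← R3 / (10).
R1 ← R1 − 1·R3.
R2 ← R2 + 3·R3.
R4 ← R4 − 3/2·R3.
R5 ← R5 + 1·R3.
R4 ← R4 / (-441/20).
R1 ← R1 − 4/5·R4.
R2 ← R2 + 46/15·R4.
R3 ← R3 − 31/30·R4.
R5 ← R5 − 147/10·R4.
Row 5 reduces to 0 = -4/3, a contradiction. The system is inconsistent.

no solution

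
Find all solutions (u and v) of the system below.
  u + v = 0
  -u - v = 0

infinitely many solutions

Row-reduce:
R2 ← R2 + 1·R1.
Rank is 1 with 2 unknowns, leaving v free.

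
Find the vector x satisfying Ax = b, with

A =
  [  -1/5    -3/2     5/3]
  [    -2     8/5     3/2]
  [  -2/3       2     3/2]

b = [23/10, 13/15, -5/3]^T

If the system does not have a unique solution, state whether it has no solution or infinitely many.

x_1 = -3/2, x_2 = -4/3, x_3 = 0

Row-reduce the augmented matrix:
R1 ← R1 / (-1/5).
R2 ← R2 + 2·R1.
R3 ← R3 + 2/3·R1.
R2 ← R2 / (83/5).
R1 ← R1 − 15/2·R2.
R3 ← R3 − 7·R2.
R3 ← R3 / (1748/747).
R1 ← R1 + 1475/996·R3.
R2 ← R2 + 455/498·R3.
Reading off the reduced rows gives x_1 = -3/2, x_2 = -4/3, x_3 = 0.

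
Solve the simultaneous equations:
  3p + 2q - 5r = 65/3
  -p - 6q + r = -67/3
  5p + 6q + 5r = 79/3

p = 3, q = 3, r = -4/3

Row-reduce the augmented matrix:
R1 ← R1 / (3).
R2 ← R2 + 1·R1.
R3 ← R3 − 5·R1.
R2 ← R2 / (-16/3).
R1 ← R1 − 2/3·R2.
R3 ← R3 − 8/3·R2.
R3 ← R3 / (13).
R1 ← R1 + 7/4·R3.
R2 ← R2 − 1/8·R3.
Reading off the reduced rows gives p = 3, q = 3, r = -4/3.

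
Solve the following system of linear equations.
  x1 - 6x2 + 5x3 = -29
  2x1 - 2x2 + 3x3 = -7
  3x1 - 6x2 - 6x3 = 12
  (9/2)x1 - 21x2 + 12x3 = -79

Row-reduce:
R2 ← R2 − 2·R1.
R3 ← R3 − 3·R1.
R4 ← R4 − 9/2·R1.
R2 ← R2 / (10).
R1 ← R1 + 6·R2.
R3 ← R3 − 12·R2.
R4 ← R4 − 6·R2.
R3 ← R3 / (-63/5).
R1 ← R1 − 4/5·R3.
R2 ← R2 + 7/10·R3.
R4 ← R4 + 63/10·R3.
Row 4 reduces to 0 = 2, a contradiction. The system is inconsistent.

no solution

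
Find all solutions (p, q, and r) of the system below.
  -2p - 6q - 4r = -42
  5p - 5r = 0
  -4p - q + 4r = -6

p = 1, q = 6, r = 1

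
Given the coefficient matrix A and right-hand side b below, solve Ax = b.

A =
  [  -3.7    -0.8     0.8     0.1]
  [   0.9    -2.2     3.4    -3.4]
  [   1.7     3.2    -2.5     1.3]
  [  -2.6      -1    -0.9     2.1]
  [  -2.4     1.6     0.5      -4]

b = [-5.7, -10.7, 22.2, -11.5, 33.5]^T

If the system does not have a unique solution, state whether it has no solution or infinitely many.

Row-reduce the augmented matrix:
R1 ← R1 / (-37/10).
R2 ← R2 − 9/10·R1.
R3 ← R3 − 17/10·R1.
R4 ← R4 + 13/5·R1.
R5 ← R5 + 12/5·R1.
R2 ← R2 / (-443/185).
R1 ← R1 − 8/37·R2.
R3 ← R3 − 524/185·R2.
R4 ← R4 + 81/185·R2.
R5 ← R5 − 392/185·R2.
R3 ← R3 / (9389/4430).
R1 ← R1 − 48/443·R3.
R2 ← R2 + 665/443·R3.
R4 ← R4 + 9389/4430·R3.
R5 ← R5 − 14007/4430·R3.
Swap R4 and R5.
R4 ← R4 / (-3553/1145).
R1 ← R1 + 45/229·R4.
R2 ← R2 + 213/458·R4.
R3 ← R3 + 286/229·R4.
R5 reduces to 0 = 0, so the extra equation is consistent.
Reading off the reduced rows gives x_1 = -1, x_2 = 6, x_3 = -5, x_4 = -6.

x_1 = -1, x_2 = 6, x_3 = -5, x_4 = -6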